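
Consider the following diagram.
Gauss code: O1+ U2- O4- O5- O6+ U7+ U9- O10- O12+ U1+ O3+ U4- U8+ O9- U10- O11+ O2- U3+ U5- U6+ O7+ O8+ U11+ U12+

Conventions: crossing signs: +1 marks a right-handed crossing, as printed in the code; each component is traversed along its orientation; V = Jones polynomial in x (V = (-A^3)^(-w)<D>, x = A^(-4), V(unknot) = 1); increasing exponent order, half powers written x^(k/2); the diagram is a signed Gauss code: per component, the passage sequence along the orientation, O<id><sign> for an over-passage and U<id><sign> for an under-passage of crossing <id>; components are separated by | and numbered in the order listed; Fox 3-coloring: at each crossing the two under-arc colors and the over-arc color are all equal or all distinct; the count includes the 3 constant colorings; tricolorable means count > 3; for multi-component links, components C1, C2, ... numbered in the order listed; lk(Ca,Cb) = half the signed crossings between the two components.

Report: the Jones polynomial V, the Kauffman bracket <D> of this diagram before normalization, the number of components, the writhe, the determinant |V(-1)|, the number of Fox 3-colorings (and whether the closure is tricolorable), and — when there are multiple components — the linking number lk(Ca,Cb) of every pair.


V = x^-2 - 2x^-1 + 3 - 3x + 4x^2 - 3x^3 + 2x^4 - 2x^5 + x^6
<D> = A^-18 - 2A^-14 + 2A^-10 - 3A^-6 + 4A^-2 - 3A^2 + 3A^6 - 2A^10 + A^14 (w = +2)
1 component over 12 crossings, w = +2
9 Fox colorings among 3^12, |V(-1)| = 21: tricolorable
why: w = +2 (over 12 crossings) is diagram-only; (-A^3)^(-2) removes it from V


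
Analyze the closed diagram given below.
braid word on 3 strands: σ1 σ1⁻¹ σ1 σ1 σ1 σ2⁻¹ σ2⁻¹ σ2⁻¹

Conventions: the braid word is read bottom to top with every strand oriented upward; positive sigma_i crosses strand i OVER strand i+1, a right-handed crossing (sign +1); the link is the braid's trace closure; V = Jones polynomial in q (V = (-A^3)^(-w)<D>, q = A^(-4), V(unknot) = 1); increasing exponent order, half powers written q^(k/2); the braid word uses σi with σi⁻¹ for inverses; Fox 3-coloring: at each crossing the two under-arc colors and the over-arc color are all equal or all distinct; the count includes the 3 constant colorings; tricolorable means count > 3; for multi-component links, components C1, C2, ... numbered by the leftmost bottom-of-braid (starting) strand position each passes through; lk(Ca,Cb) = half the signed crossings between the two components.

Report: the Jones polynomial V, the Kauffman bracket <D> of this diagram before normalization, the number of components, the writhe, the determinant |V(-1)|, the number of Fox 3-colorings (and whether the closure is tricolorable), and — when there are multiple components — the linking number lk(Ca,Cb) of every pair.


Jones polynomial: V(q) = -q^-3 + q^-2 - q^-1 + 3 - q + q^2 - q^3
<D> = -A^-12 + A^-8 - A^-4 + 3 - A^4 + A^8 - A^12; writhe 0
components 1, writhe 0 (8 crossings)
3-colorings: 27 of 3^8, det 9 — tricolorable
note: the span of V is 6, forcing >= 6 crossings in any diagram


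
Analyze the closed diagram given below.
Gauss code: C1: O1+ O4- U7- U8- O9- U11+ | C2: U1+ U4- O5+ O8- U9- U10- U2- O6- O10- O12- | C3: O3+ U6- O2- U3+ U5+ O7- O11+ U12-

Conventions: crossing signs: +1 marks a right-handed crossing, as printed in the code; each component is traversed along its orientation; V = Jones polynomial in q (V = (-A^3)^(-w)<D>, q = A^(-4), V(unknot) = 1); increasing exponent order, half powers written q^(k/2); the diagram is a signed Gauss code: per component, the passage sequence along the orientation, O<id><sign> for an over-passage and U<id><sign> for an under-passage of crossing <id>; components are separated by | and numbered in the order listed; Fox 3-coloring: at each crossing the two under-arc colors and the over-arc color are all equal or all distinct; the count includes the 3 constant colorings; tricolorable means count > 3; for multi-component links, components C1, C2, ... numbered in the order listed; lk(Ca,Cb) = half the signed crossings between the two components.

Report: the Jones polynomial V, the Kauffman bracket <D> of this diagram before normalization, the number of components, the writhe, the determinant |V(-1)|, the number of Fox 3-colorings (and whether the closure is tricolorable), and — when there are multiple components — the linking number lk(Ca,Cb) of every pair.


Jones polynomial: V(q) = q^-5 + 2q^-3 + q^-1
<D> = A^-8 + 2 + A^8; writhe -4
components 3, writhe -4 (12 crossings)
linking number lk(C1,C2) = -1
lk(C1,C3): 0
lk(C2,C3) = -1
3-colorings: 3 of 3^12, det 4 — not tricolorable
note: span 4 respects span(V) <= c + mu - 1 = 14 for this 3-component diagram


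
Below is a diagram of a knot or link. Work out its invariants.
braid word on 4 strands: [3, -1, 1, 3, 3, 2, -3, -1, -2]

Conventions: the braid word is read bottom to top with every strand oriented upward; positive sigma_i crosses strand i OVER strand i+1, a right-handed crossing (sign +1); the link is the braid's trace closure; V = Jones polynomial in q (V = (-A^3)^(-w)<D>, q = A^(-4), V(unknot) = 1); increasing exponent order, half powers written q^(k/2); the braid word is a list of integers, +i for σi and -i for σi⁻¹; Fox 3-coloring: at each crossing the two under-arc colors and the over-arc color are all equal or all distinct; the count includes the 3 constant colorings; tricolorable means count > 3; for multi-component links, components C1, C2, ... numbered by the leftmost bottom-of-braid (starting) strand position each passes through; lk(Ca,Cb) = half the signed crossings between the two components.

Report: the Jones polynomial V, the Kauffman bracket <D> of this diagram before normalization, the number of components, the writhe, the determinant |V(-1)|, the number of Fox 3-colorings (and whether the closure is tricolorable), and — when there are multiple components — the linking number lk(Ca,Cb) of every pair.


V = q + q^3 - q^4
<D> = A^-13 - A^-9 - A^-1 (w = +1)
1 component over 9 crossings, w = +1
9 Fox colorings among 3^9, |V(-1)| = 3: tricolorable
why: w = +1 shifts under R1 moves; the (-A^3)^(-1) factor cancels that in V


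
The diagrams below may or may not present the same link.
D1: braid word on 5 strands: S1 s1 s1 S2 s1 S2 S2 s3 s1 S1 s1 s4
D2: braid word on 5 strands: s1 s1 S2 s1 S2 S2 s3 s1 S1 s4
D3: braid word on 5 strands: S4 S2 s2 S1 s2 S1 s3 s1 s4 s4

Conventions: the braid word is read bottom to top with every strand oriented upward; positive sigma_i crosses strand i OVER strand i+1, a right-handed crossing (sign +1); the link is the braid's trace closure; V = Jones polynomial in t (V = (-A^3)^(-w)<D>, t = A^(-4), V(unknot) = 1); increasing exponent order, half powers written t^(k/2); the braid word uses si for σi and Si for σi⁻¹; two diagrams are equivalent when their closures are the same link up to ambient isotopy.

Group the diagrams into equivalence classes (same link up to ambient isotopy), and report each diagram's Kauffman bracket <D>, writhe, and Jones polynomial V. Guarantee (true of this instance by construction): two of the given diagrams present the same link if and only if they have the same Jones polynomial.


grouping into links: {D1, D2} | {D3}
V(D1) = -t^-3 + 2t^-2 - 2t^-1 + 3 - 2t + 2t^2 - t^3  (w +2, c 12, <D> = -A^-6 + 2A^-2 - 2A^2 + 3A^6 - 2A^10 + 2A^14 - A^18)
V(D2) = -t^-3 + 2t^-2 - 2t^-1 + 3 - 2t + 2t^2 - t^3  (w +2, c 10, <D> = -A^-6 + 2A^-2 - 2A^2 + 3A^6 - 2A^10 + 2A^14 - A^18)
D3 (bracket A^6; 10 crossings at w = +2): V = 1
why: V(t) takes 2 values over 3 diagrams, fixing the grouping


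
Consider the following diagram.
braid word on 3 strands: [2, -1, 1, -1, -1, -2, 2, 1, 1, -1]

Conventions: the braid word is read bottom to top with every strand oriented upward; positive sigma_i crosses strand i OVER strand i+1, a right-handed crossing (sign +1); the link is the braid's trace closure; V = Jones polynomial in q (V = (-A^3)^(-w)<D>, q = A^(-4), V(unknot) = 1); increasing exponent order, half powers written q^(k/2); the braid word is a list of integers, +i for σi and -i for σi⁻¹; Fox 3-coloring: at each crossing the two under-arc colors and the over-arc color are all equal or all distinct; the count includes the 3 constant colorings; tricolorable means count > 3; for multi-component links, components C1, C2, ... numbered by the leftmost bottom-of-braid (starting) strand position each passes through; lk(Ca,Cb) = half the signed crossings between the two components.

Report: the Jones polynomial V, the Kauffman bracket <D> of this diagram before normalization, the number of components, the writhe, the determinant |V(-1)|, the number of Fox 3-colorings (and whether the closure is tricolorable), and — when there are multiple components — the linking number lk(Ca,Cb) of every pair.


V(q) = 1
bracket: 1, w = 0
1 component, writhe 0, over 10 crossings
det 1, colorings 3 of 3^10 — not tricolorable
observation: free reduction leaves σ2 σ1⁻¹ of the original 10 letters


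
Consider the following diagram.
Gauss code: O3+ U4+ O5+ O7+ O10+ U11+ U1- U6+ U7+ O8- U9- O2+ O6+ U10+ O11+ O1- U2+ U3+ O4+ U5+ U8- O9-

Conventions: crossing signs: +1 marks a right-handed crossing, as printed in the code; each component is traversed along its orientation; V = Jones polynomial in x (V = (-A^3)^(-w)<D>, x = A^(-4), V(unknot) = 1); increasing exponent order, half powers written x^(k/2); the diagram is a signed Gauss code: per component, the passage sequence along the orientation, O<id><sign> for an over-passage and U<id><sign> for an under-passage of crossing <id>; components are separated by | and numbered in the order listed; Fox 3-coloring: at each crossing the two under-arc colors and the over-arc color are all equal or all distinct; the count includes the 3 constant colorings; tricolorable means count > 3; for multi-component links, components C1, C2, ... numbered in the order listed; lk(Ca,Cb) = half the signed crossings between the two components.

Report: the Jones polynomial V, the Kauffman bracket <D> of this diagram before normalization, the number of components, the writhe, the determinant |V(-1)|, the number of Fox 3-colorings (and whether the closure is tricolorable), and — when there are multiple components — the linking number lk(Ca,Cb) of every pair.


Jones polynomial: V(x) = 2x - 2x^2 + 3x^3 - 3x^4 + 2x^5 - 2x^6 + x^7
<D> = -A^-13 + 2A^-9 - 2A^-5 + 3A^-1 - 3A^3 + 2A^7 - 2A^11; writhe +5
components 1, writhe +5 (11 crossings)
3-colorings: 9 of 3^11, det 15 — tricolorable
note: |V(-1)| = 15: so tricolorable, since 3 divides 15


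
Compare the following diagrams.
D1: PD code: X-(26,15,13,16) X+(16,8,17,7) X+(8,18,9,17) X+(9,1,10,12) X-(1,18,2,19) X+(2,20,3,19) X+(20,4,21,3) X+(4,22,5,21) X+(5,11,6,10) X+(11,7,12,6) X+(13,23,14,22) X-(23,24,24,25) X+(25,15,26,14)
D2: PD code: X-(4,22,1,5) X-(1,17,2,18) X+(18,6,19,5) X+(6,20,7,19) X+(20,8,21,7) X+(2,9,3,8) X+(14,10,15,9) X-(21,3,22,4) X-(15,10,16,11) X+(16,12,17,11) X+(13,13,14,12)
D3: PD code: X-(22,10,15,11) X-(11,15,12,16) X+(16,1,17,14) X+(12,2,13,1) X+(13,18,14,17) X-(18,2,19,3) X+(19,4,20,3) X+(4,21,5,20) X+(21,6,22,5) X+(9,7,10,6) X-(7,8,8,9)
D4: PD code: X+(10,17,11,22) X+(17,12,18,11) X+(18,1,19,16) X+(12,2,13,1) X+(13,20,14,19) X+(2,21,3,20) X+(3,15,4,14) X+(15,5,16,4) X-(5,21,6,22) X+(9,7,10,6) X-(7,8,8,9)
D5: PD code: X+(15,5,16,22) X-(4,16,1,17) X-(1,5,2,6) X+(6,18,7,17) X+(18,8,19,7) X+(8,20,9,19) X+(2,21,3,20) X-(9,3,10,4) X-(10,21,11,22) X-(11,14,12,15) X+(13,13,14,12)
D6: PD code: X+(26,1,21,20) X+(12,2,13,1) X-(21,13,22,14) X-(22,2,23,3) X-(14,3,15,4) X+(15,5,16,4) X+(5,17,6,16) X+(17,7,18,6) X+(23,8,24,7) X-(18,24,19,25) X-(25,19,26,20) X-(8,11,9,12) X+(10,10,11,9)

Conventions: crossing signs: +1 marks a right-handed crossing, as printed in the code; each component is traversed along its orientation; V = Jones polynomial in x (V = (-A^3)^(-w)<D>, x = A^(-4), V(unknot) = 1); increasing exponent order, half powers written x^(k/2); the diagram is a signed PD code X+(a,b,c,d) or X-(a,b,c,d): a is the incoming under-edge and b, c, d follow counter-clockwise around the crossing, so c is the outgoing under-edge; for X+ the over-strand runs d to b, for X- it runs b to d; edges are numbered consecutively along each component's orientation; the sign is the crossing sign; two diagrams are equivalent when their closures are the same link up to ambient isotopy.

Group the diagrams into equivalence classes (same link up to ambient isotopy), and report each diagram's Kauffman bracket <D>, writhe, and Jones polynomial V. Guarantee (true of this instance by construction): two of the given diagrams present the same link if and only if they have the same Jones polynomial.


equivalence classes: {D1, D4} | {D2, D5, D6} | {D3}
D1 (bracket -A^-9 + A^-5 + A^3 + A^11; 13 crossings at w = +7): V = -x^(5/2) - x^(9/2) - x^(13/2) + x^(15/2)
V(D2) = -x^(-3/2) - 2x^(1/2) + x^(3/2) - x^(5/2) + x^(7/2)  (w +3, c 11, <D> = -A^-5 + A^-1 - A^3 + 2A^7 + A^15)
D3 (bracket A^-1 + A^7; 11 crossings at w = +3): V = -x^(1/2) - x^(5/2)
V(D4) = -x^(5/2) - x^(9/2) - x^(13/2) + x^(15/2)  [11 crossings, <D> = -A^-9 + A^-5 + A^3 + A^11, w = +7]
V(D5) = -x^(-3/2) - 2x^(1/2) + x^(3/2) - x^(5/2) + x^(7/2)  (w +1, c 11, <D> = -A^-11 + A^-7 - A^-3 + 2A + A^9)
V(D6) = -x^(-3/2) - 2x^(1/2) + x^(3/2) - x^(5/2) + x^(7/2)  [13 crossings, <D> = -A^-11 + A^-7 - A^-3 + 2A + A^9, w = +1]
key observation: 3 classes among 6 diagrams; unequal V(x) rules out equality


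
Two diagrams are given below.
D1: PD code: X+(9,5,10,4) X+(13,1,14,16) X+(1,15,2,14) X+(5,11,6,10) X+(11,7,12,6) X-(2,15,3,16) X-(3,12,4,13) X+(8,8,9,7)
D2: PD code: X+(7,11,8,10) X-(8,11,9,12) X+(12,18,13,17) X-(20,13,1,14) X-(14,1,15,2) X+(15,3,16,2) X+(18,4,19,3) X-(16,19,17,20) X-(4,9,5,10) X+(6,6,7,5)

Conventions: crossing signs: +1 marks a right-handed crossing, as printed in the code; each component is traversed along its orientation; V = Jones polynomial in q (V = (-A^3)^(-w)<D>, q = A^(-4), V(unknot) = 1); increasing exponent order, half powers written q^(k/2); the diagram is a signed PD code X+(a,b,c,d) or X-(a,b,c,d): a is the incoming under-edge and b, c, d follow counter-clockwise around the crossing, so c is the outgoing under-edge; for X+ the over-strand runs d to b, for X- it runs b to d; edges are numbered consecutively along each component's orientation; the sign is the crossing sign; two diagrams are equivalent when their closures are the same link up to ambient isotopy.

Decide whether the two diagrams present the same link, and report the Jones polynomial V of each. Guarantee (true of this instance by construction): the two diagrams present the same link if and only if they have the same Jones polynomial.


equivalent: no
D1 (bracket -A^-4 + 1 + A^8; 8 crossings at w = +4): V = q + q^3 - q^4
D2 (bracket A^-8 - A^-4 + 1 - A^4 + A^8; 10 crossings at w = 0): V = q^-2 - q^-1 + 1 - q + q^2
key observation: 2 values of V(q) split the 2 diagrams


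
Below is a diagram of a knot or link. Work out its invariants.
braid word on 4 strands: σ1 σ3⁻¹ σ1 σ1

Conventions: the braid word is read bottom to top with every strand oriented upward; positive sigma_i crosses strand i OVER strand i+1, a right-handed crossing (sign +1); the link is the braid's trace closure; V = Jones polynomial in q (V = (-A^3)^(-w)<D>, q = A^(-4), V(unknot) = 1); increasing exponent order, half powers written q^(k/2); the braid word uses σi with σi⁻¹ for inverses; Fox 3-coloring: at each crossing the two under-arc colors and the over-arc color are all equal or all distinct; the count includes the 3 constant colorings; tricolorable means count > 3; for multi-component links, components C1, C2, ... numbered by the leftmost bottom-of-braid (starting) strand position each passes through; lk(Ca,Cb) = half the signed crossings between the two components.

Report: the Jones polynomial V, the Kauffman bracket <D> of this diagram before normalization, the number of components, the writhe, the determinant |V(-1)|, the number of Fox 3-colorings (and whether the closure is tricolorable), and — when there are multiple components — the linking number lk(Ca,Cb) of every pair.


V(q) = -q^(1/2) - q^(3/2) - q^(5/2) + q^(9/2)
bracket: A^-12 - A^-4 - 1 - A^4, w = +2
2 components, writhe +2, over 4 crossings
lk(C1,C2) = 0
det 0, colorings 27 of 3^4 — tricolorable
observation: span 4 respects span(V) <= c + mu - 1 = 5 for this 2-component diagram


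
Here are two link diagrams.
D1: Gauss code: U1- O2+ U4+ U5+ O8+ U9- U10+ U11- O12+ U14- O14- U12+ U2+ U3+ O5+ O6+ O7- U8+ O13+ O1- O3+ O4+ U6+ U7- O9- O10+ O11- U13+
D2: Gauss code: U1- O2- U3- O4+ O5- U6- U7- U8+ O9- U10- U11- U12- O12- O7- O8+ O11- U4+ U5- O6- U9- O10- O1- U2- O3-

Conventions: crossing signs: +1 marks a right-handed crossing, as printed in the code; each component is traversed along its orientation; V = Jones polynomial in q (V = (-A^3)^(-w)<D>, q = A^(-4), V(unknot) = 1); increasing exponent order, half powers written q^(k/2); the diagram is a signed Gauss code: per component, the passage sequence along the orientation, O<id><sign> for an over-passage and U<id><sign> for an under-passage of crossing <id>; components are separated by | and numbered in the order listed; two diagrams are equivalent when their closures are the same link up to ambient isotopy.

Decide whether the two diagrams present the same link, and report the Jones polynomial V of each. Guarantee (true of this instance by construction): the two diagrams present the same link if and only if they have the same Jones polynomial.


equivalent: no
D1 (bracket -A^-4 + 1 + A^8; 14 crossings at w = +4): V = q + q^3 - q^4
D2 (bracket A^-16 + 2A^-8 - 2A^-4 + 1 - 2A^4 + A^8; 12 crossings at w = -8): V = q^-8 - 2q^-7 + q^-6 - 2q^-5 + 2q^-4 + q^-2
key observation: comparing 2 Jones polynomials yields 2 groups


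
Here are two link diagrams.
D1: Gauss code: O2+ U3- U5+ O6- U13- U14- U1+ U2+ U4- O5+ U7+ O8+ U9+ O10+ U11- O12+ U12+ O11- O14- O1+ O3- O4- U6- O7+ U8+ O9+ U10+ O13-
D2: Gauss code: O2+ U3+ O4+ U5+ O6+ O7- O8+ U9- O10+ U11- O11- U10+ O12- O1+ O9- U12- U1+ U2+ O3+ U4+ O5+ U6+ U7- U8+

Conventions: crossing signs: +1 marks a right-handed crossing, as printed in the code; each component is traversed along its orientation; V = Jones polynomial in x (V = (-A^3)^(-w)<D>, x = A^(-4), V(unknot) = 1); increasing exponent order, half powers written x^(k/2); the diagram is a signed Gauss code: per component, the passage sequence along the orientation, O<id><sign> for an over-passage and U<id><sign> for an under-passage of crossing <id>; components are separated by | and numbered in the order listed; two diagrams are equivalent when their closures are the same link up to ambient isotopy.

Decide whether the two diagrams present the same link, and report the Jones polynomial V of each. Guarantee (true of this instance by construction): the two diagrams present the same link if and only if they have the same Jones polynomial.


same link: no
V(D1) = x^-1 - 1 + 2x - 2x^2 + 2x^3 - 2x^4 + x^5  [14 crossings, <D> = A^-14 - 2A^-10 + 2A^-6 - 2A^-2 + 2A^2 - A^6 + A^10, w = +2]
V(D2) = x^2 + x^4 - x^5 + x^6 - x^7  [12 crossings, <D> = -A^-16 + A^-12 - A^-8 + A^-4 + A^4, w = +4]
insight: comparing 2 Jones polynomials yields 2 groups


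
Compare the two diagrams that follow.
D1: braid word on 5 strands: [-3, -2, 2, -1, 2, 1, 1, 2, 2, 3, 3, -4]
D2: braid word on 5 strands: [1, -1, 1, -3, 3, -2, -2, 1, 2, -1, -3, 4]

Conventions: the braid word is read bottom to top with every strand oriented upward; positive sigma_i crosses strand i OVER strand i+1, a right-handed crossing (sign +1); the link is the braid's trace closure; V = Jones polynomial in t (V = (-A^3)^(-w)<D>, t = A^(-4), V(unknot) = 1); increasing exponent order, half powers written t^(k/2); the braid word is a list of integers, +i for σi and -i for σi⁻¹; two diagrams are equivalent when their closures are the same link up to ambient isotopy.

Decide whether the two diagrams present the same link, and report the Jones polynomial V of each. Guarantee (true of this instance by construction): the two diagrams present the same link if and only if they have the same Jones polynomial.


equivalent: no
V(D1) = t - t^2 + 2t^3 - t^4 + t^5 - t^6  (w +4, c 12, <D> = -A^-12 + A^-8 - A^-4 + 2 - A^4 + A^8)
D2 (bracket 1; 12 crossings at w = 0): V = 1
why: 2 classes among 2 diagrams; unequal V(t) rules out equality


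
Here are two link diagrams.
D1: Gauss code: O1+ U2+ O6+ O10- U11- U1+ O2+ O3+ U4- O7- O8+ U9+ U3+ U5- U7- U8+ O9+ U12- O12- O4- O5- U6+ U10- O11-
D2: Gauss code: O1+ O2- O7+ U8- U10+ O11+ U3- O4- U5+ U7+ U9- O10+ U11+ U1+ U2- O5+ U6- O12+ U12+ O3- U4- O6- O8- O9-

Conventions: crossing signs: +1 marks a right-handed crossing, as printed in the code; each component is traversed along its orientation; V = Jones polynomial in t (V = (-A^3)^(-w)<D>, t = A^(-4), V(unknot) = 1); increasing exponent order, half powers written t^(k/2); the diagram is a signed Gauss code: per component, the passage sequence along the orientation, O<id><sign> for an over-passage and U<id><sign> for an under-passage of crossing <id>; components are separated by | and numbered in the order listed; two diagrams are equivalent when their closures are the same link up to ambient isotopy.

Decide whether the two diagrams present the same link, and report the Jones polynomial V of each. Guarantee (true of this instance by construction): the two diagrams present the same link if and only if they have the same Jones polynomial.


equivalent: no
D1 (bracket 1; 12 crossings at w = 0): V = 1
V(D2) = -t^-3 + 2t^-2 - 2t^-1 + 3 - 2t + 2t^2 - t^3  (w 0, c 12, <D> = -A^-12 + 2A^-8 - 2A^-4 + 3 - 2A^4 + 2A^8 - A^12)
key observation: 2 values of V(t) split the 2 diagrams


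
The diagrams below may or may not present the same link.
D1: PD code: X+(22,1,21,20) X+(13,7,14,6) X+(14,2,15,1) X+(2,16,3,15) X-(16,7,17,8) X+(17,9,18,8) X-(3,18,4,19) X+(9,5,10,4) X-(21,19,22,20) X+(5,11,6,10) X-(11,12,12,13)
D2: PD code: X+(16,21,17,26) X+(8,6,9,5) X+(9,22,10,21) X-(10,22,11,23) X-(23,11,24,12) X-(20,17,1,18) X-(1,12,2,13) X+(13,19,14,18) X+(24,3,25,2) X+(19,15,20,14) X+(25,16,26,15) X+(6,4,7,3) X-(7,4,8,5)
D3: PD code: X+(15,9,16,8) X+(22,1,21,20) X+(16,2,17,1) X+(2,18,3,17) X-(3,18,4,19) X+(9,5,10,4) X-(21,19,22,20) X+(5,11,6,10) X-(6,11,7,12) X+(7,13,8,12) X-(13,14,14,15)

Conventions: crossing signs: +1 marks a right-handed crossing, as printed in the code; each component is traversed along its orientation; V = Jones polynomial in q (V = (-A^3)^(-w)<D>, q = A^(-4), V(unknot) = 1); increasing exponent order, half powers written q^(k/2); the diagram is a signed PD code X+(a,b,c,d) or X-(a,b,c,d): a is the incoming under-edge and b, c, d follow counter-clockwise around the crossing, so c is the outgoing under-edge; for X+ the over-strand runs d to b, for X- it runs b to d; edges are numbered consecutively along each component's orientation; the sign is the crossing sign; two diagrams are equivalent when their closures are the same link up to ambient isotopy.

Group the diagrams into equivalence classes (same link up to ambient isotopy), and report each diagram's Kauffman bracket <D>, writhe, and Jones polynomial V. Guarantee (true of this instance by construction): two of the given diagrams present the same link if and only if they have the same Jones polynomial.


equivalence classes: {D1, D3} | {D2}
D1 (bracket -A^-9 + A^-1 + A^3 + A^7; 11 crossings at w = +3): V = -q^(1/2) - q^(3/2) - q^(5/2) + q^(9/2)
D2 (bracket A^-1 + A^7; 13 crossings at w = +3): V = -q^(1/2) - q^(5/2)
D3 (bracket -A^-9 + A^-1 + A^3 + A^7; 11 crossings at w = +3): V = -q^(1/2) - q^(3/2) - q^(5/2) + q^(9/2)
key observation: 2 values of V(q) split the 3 diagrams


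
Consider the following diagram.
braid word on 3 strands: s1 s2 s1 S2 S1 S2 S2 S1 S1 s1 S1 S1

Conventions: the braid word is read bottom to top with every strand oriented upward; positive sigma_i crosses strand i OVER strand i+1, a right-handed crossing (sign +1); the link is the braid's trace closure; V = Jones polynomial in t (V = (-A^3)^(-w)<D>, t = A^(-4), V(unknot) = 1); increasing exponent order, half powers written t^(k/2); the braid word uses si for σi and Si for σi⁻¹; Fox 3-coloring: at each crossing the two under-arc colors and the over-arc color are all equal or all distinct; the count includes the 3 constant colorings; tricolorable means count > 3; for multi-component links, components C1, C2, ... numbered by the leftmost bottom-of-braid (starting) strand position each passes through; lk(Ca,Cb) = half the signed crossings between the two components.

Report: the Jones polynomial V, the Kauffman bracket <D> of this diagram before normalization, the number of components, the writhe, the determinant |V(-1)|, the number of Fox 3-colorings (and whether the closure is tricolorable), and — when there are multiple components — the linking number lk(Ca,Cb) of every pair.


V = -t^-4 + t^-3 + t^-1
<D> = A^-8 + 1 - A^4 (w = -4)
1 component over 12 crossings, w = -4
9 Fox colorings among 3^12, |V(-1)| = 3: tricolorable
why: the span of V is 3, forcing >= 3 crossings in any diagram


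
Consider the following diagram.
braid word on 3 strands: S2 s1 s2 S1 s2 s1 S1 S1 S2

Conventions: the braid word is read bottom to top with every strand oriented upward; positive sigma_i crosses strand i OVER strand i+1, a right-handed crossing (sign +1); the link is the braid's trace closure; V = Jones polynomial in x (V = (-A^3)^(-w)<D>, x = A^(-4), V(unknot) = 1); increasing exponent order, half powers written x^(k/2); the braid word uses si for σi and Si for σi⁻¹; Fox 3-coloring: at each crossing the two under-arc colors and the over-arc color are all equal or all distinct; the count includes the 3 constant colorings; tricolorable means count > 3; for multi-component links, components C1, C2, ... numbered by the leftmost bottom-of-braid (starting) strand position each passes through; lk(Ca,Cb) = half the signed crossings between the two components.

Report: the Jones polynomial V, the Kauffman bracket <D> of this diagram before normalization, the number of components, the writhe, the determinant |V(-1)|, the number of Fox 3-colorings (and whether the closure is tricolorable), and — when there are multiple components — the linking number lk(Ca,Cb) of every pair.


V(x) = x^(-7/2) - x^(-5/2) + x^(-3/2) - 2x^(-1/2) - x^(3/2)
bracket: A^-9 + 2A^-1 - A^3 + A^7 - A^11, w = -1
2 components, writhe -1, over 9 crossings
lk(C1,C2) = +1
det 6, colorings 9 of 3^9 — tricolorable
observation: the 1 component pair carries total linking +1


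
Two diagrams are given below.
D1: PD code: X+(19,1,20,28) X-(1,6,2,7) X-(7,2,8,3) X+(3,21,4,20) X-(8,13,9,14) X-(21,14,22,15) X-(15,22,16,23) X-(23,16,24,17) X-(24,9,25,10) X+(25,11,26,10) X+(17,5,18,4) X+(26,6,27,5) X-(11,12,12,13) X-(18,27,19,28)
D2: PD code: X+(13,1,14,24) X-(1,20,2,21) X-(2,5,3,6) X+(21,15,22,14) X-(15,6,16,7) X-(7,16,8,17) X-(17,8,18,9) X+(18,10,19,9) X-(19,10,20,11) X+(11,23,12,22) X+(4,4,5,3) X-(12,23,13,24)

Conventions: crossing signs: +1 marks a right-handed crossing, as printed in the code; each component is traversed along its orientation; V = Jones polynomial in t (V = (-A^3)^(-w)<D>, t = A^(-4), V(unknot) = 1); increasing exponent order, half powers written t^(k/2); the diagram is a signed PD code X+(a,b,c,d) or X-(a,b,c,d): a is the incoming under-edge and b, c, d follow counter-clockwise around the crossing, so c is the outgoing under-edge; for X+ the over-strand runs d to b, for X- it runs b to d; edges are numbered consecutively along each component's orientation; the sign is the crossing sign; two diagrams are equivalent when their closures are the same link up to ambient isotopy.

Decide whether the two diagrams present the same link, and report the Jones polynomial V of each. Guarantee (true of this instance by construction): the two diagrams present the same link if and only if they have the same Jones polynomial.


same link: yes
V(D1) = t^-5 - 2t^-4 + 2t^-3 - 2t^-2 + 2t^-1 - 1 + t  [14 crossings, <D> = A^-16 - A^-12 + 2A^-8 - 2A^-4 + 2 - 2A^4 + A^8, w = -4]
V(D2) = t^-5 - 2t^-4 + 2t^-3 - 2t^-2 + 2t^-1 - 1 + t  (w -2, c 12, <D> = A^-10 - A^-6 + 2A^-2 - 2A^2 + 2A^6 - 2A^10 + A^14)
note: from 14 to 12 crossings by R-moves: one link, two diagrams


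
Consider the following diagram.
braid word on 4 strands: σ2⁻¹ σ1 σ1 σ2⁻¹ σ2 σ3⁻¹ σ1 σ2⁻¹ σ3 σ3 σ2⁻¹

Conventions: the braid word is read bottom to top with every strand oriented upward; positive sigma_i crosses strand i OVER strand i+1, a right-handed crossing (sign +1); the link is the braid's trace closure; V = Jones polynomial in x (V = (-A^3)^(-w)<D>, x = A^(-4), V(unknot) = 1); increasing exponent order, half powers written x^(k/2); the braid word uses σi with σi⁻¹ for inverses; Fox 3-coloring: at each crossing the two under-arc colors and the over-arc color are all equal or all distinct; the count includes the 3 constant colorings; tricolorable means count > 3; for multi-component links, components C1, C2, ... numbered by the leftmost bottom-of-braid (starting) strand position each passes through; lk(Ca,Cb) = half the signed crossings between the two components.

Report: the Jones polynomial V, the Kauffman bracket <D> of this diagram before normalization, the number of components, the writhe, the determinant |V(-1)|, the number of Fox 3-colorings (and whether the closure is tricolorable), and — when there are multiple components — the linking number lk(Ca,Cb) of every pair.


V = x + x^3 - x^4
<D> = A^-13 - A^-9 - A^-1 (w = +1)
1 component over 11 crossings, w = +1
9 Fox colorings among 3^11, |V(-1)| = 3: tricolorable
why: V spans 3 powers of x: at least 3 crossings in any diagram


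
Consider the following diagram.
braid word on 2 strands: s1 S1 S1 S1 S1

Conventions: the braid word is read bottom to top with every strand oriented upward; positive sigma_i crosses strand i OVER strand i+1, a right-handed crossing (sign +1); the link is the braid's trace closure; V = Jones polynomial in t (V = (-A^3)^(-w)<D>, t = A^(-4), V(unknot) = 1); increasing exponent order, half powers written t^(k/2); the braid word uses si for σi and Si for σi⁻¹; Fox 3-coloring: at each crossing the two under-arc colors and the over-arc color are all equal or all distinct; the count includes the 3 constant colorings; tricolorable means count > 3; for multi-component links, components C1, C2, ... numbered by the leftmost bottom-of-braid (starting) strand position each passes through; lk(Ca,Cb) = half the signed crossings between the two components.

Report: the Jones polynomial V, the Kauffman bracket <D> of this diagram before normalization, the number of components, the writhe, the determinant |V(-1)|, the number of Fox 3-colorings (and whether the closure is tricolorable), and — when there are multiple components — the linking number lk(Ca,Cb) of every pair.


V = -t^-4 + t^-3 + t^-1
<D> = -A^-5 - A^3 + A^7 (w = -3)
1 component over 5 crossings, w = -3
9 Fox colorings among 3^5, |V(-1)| = 3: tricolorable
why: |V(-1)| = 3: so tricolorable, since 3 divides 3


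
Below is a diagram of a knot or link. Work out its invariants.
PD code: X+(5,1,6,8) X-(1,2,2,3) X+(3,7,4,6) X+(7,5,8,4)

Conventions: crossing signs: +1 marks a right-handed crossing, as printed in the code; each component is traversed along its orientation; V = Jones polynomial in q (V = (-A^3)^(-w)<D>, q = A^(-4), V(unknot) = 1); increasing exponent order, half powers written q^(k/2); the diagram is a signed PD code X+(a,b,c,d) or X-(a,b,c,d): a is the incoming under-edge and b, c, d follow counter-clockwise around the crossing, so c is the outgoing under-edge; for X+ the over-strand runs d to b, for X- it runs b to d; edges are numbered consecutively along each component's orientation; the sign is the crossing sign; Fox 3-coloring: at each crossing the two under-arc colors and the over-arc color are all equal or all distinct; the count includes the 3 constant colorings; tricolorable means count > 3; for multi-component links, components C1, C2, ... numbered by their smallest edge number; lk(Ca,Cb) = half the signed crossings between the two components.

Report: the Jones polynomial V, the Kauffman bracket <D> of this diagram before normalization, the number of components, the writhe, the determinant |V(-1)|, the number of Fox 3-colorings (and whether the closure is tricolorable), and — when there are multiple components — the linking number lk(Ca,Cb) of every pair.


V(q) = q + q^3 - q^4
bracket: -A^-10 + A^-6 + A^2, w = +2
1 component, writhe +2, over 4 crossings
det 3, colorings 9 of 3^4 — tricolorable
observation: |V(-1)| = 3: so tricolorable, since 3 divides 3


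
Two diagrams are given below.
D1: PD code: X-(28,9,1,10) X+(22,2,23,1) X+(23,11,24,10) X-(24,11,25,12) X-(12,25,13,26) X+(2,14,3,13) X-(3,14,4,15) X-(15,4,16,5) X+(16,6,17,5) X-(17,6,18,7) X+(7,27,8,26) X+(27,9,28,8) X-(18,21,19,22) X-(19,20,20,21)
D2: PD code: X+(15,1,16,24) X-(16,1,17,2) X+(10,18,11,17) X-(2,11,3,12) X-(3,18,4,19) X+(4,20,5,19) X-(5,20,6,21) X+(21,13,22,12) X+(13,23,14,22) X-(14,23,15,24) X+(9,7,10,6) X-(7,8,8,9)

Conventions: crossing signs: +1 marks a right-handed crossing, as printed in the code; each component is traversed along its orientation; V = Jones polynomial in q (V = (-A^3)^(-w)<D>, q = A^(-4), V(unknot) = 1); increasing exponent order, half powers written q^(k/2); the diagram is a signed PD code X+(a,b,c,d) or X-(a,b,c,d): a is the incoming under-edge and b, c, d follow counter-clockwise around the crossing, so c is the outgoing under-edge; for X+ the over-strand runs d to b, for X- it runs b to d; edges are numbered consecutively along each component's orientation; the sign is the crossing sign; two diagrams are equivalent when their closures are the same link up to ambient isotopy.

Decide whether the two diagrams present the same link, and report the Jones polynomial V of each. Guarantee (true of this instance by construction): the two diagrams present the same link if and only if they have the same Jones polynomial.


equivalent: yes
V(D1) = 1  (w -2, c 14, <D> = A^-6)
V(D2) = 1  (w 0, c 12, <D> = 1)
why: all 2 diagrams share one V(q), hence one class


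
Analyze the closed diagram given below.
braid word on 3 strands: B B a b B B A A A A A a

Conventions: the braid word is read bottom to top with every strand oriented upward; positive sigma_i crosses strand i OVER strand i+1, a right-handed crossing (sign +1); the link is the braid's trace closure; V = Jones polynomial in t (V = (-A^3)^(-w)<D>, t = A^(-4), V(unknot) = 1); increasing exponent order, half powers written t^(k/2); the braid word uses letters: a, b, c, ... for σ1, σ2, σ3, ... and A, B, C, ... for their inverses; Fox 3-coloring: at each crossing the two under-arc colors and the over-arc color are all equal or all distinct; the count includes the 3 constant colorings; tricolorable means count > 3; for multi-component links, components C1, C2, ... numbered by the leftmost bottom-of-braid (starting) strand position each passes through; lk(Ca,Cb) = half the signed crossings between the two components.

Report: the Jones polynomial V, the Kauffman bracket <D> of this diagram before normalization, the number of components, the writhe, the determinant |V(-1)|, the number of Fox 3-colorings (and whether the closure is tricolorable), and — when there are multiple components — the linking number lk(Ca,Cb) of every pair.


Jones polynomial: V(t) = -t^-9 + 2t^-8 - 3t^-7 + 3t^-6 - 3t^-5 + 3t^-4 - t^-3 + t^-2
<D> = A^-10 - A^-6 + 3A^-2 - 3A^2 + 3A^6 - 3A^10 + 2A^14 - A^18; writhe -6
components 1, writhe -6 (12 crossings)
3-colorings: 3 of 3^12, det 17 — not tricolorable
note: the word shrinks to σ2⁻¹ σ2⁻¹ σ1 σ2⁻¹ σ1⁻¹ σ1⁻¹ σ1⁻¹ σ1⁻¹ after cancelling


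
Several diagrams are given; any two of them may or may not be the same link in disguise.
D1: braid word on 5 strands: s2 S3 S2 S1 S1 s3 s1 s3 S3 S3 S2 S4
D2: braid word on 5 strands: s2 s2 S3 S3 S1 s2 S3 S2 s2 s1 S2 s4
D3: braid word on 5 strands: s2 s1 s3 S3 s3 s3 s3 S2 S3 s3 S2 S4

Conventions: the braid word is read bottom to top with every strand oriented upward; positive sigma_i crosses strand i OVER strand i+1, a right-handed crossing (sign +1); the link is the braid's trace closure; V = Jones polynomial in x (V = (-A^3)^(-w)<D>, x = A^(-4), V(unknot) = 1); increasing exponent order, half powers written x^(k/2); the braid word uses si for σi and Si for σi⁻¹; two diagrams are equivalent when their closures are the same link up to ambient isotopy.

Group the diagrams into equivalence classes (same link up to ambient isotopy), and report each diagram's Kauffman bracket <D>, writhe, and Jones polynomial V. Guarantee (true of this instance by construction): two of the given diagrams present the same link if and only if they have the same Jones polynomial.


grouping into links: {D1} | {D2} | {D3}
V(D1) = 1  (w -4, c 12, <D> = A^-12)
D2 (bracket A^4 + A^12 - A^16; 12 crossings at w = 0): V = -x^-4 + x^-3 + x^-1
D3 (bracket -A^-10 + A^-6 + A^2; 12 crossings at w = +2): V = x + x^3 - x^4
why: 3 values of V(x) split the 3 diagrams


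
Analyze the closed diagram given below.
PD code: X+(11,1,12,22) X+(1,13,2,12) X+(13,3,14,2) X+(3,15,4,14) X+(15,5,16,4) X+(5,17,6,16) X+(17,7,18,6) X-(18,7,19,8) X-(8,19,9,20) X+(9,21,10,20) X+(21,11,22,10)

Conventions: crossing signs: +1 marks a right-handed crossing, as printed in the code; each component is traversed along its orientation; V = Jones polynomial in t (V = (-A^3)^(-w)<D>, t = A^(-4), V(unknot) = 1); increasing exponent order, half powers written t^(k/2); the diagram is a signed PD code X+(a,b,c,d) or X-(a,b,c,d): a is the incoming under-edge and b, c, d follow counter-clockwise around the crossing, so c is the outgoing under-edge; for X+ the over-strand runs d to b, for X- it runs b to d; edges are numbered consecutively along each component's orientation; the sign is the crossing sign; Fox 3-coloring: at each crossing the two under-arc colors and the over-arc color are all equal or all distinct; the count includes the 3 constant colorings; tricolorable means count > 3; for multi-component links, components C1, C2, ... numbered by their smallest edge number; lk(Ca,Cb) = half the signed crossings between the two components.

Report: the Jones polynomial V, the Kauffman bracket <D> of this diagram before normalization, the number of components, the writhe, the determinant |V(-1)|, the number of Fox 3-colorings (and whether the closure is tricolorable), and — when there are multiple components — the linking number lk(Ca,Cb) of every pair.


Jones polynomial: V(t) = t^3 + t^5 - t^6 + t^7 - t^8 + t^9 - t^10
<D> = A^-19 - A^-15 + A^-11 - A^-7 + A^-3 - A - A^9; writhe +7
components 1, writhe +7 (11 crossings)
3-colorings: 3 of 3^11, det 7 — not tricolorable
note: the span of V is 7, forcing >= 7 crossings in any diagram


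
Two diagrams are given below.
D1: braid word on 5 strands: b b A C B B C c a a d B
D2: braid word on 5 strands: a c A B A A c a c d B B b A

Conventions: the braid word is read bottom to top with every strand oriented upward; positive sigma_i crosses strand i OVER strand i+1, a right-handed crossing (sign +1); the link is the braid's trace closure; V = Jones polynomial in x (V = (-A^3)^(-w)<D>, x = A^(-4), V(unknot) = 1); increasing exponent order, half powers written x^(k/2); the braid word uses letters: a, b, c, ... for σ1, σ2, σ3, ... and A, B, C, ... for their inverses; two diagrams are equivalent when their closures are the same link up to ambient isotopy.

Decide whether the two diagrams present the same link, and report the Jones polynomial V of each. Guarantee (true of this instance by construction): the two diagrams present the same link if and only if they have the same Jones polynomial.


equivalent: no
V(D1) = x^-2 - x^-1 + 1 - x + x^2  (w 0, c 12, <D> = A^-8 - A^-4 + 1 - A^4 + A^8)
V(D2) = -x^-3 + 2x^-2 - 2x^-1 + 3 - 2x + 2x^2 - x^3  [14 crossings, <D> = -A^-12 + 2A^-8 - 2A^-4 + 3 - 2A^4 + 2A^8 - A^12, w = 0]
key observation: 2 values of V(x) split the 2 diagrams


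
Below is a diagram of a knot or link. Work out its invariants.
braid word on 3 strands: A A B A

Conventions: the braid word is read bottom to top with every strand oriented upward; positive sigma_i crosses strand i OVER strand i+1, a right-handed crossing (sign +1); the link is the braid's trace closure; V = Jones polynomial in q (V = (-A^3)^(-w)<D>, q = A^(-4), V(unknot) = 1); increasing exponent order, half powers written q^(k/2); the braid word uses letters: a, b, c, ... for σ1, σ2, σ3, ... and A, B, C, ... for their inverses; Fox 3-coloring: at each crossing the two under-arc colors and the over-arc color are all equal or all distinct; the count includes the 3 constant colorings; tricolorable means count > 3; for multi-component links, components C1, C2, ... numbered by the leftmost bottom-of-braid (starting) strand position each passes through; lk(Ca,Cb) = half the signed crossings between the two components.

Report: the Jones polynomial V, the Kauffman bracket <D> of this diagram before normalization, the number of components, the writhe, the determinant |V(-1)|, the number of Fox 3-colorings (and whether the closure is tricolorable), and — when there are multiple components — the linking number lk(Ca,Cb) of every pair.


V(q) = -q^-4 + q^-3 + q^-1
bracket: A^-8 + 1 - A^4, w = -4
1 component, writhe -4, over 4 crossings
det 3, colorings 9 of 3^4 — tricolorable
observation: w = -4 shifts under R1 moves; the (-A^3)^(4) factor cancels that in V
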